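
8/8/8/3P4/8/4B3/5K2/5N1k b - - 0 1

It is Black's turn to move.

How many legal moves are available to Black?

0

Black to move; king on h1.
In check: no.
Legal moves: none.
Count: 0.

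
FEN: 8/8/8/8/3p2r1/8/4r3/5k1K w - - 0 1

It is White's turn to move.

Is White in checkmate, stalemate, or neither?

stalemate

White to move; white king on h1.
In check: no.
King squares — g1: attacked by Kf1; g2: attacked by Kf1; h2: attacked by Re2.
Legal moves for White: none.
Not in check and no legal moves → stalemate.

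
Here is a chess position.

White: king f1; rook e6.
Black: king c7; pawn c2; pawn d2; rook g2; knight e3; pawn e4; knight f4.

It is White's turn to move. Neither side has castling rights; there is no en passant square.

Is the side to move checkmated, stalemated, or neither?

White to move; white king on f1.
In check: yes, from the black knight on e3.
King squares — e1: attacked by Pd2; g1: attacked by Rg2; e2: attacked by Rg2; f2: attacked by Rg2; g2: attacked by Ne3.
Legal moves for White: none.
In check with no legal moves → checkmate.

checkmate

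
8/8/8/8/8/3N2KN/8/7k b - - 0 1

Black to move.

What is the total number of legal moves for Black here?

Black to move; king on h1.
In check: no.
Legal moves: none.
Count: 0.

0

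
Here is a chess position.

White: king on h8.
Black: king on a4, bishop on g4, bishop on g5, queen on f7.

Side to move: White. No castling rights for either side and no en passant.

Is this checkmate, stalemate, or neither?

White to move; white king on h8.
In check: no.
King squares — g7: attacked by Qf7; h7: attacked by Qf7; g8: attacked by Qf7.
Legal moves for White: none.
Not in check and no legal moves → stalemate.

stalemate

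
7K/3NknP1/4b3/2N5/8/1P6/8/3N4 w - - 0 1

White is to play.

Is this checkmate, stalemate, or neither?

White to move; white king on h8.
In check: yes, from the black knight on f7.
King squares — g7: own pawn; h7: available; g8: available.
Legal moves for White: Kg8, Kh7.
White is in check but has 2 legal moves → neither.

neither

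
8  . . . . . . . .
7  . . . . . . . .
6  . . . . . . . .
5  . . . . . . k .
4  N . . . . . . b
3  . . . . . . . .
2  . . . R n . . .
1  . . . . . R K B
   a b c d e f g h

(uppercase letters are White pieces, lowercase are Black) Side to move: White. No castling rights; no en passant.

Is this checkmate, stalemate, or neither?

White to move; white king on g1.
In check: yes, from the black knight on e2.
Legal moves for White: Kh2, Kg2, Rxe2.
White is in check but has 3 legal moves → neither.

neither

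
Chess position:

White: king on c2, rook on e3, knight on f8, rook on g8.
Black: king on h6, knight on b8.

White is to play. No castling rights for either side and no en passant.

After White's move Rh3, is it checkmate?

yes

After Rh3: black king on h6; in check: yes, from the white rook on h3.
King squares — g5: attacked by Rg8; h5: attacked by Rh3; g6: attacked by Nf8; g7: attacked by Rg8; h7: attacked by Rh3.
Black has no legal moves → checkmate.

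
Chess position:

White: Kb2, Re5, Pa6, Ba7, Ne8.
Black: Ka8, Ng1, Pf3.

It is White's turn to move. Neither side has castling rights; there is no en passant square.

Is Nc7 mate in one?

After Nc7: black king on a8; in check: yes, from the white knight on c7.
Black has 1 legal reply: Kxa7.
In check but a legal move exists → not checkmate.

no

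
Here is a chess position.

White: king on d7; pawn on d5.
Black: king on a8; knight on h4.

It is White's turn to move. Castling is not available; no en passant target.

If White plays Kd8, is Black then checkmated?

After Kd8: black king on a8; in check: no.
Black is not in check, so this cannot be checkmate.

no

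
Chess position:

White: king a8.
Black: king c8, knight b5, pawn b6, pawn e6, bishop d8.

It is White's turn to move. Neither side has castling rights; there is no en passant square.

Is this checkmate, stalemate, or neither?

White to move; white king on a8.
In check: no.
King squares — a7: attacked by Nb5; b7: attacked by Kc8; b8: attacked by Kc8.
Legal moves for White: none.
Not in check and no legal moves → stalemate.

stalemate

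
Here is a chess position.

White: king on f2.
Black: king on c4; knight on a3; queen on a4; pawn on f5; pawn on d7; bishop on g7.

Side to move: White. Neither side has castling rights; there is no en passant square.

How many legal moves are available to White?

8

White to move; king on f2.
In check: no.
Legal moves: Kg3, Kf3, Ke3, Kg2, Ke2, Kg1, Kf1, Ke1.
Count: 8.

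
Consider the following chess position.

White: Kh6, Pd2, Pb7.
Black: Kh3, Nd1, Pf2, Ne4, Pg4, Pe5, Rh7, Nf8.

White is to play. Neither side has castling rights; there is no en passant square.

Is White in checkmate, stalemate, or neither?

checkmate

White to move; white king on h6.
In check: yes, from the black rook on h7.
King squares — g5: attacked by Ne4; h5: attacked by Rh7; g6: attacked by Nf8; g7: attacked by Rh7; h7: attacked by Nf8.
Legal moves for White: none.
In check with no legal moves → checkmate.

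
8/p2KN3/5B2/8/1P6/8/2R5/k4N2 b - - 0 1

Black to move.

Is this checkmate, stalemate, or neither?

neither

Black to move; black king on a1.
In check: yes, from the white bishop on f6.
Legal moves for Black: Kb1.
Black is in check but has 1 legal move → neither.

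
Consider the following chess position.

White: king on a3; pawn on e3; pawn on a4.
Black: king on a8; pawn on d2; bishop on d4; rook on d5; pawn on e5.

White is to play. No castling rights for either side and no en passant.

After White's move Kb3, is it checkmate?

no

After Kb3: black king on a8; in check: no.
Black is not in check, so this cannot be checkmate.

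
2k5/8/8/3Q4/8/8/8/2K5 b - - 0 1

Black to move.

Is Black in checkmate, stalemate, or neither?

Black to move; black king on c8.
In check: no.
Legal moves for Black: Kb8, Kc7.
Black has 2 legal moves and is not in check → neither.

neither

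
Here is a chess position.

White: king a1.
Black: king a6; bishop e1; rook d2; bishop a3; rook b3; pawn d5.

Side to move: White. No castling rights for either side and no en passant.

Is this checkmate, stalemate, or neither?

stalemate

White to move; white king on a1.
In check: no.
King squares — b1: attacked by Rb3; a2: attacked by Rd2; b2: attacked by Rd2.
Legal moves for White: none.
Not in check and no legal moves → stalemate.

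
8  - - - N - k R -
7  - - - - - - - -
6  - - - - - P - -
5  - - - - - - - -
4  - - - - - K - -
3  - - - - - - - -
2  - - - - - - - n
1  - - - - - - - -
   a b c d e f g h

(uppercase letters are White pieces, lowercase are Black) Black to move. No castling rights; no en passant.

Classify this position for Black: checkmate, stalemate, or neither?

neither

Black to move; black king on f8.
In check: yes, from the white rook on g8.
King squares — e7: attacked by Pf6; f7: attacked by Nd8; g7: attacked by Pf6; e8: attacked by Rg8; g8: available.
Legal moves for Black: Kxg8.
Black is in check but has 1 legal move → neither.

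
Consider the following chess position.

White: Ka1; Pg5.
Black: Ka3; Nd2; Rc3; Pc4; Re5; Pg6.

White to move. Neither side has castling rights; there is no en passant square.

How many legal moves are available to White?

0

White to move; king on a1.
In check: no.
Legal moves: none.
Count: 0.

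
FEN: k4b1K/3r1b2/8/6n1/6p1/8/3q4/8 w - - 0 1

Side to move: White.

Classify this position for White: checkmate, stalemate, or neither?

stalemate

White to move; white king on h8.
In check: no.
King squares — g7: attacked by Bf8; h7: attacked by Ng5; g8: attacked by Bf7.
Legal moves for White: none.
Not in check and no legal moves → stalemate.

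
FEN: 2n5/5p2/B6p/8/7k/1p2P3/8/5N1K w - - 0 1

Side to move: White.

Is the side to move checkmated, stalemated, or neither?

White to move; white king on h1.
In check: no.
Legal moves for White: Bxc8, Bb7, Bb5, Bc4, Bd3, Be2, Kh2, Kg2, Kg1, Ng3, Nh2, Nd2, e4.
White has 13 legal moves and is not in check → neither.

neither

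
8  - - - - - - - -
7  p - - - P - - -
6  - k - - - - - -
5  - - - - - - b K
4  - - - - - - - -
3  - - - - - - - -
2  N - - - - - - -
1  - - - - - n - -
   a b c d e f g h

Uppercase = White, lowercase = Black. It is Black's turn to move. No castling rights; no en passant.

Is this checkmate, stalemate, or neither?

neither

Black to move; black king on b6.
In check: no.
Legal moves for Black include: Kc7, Kb7, Kc6, Ka6, Kc5, Kb5, Ka5, Bxe7, Bh6, Bf6, Bh4, Bf4, Be3, Bd2, Bc1, Ng3+, Ne3, Nh2, ... (list truncated; more exist).
Black has legal moves and is not in check → neither.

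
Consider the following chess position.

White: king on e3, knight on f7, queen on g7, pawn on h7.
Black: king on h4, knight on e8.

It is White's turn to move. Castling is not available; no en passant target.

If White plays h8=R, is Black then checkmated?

After h8=R: black king on h4; in check: yes, from the white rook on h8.
King squares — g3: attacked by Qg7; h3: attacked by Rh8; g4: attacked by Qg7; g5: attacked by Nf7; h5: attacked by Rh8.
Black has no legal moves → checkmate.

yes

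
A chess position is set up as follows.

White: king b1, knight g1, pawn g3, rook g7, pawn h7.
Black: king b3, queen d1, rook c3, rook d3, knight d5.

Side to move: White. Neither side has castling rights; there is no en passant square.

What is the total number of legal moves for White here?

0

White to move; king on b1.
In check: yes, from the black queen on d1.
Legal moves: none.
Count: 0.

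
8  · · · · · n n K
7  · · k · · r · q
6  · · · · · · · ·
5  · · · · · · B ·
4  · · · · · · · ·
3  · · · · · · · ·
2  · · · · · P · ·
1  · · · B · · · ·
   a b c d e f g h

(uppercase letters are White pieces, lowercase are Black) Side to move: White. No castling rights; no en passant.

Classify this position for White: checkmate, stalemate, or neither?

checkmate

White to move; white king on h8.
In check: yes, from the black queen on h7.
King squares — g7: attacked by Rf7; h7: attacked by Rf7; g8: attacked by Qh7.
Legal moves for White: none.
In check with no legal moves → checkmate.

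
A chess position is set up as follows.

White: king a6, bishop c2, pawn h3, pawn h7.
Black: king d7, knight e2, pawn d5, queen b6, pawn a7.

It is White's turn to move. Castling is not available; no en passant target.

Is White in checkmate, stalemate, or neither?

White to move; white king on a6.
In check: yes, from the black queen on b6.
King squares — a5: attacked by Qb6; b5: attacked by Qb6; b6: attacked by Pa7; a7: attacked by Qb6; b7: attacked by Qb6.
Legal moves for White: none.
In check with no legal moves → checkmate.

checkmate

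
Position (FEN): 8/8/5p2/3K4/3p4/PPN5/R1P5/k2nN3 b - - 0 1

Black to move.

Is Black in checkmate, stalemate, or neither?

Black to move; black king on a1.
In check: yes, from the white rook on a2.
King squares — b1: attacked by Nc3; a2: attacked by Nc3; b2: attacked by Ra2.
Legal moves for Black: none.
In check with no legal moves → checkmate.

checkmate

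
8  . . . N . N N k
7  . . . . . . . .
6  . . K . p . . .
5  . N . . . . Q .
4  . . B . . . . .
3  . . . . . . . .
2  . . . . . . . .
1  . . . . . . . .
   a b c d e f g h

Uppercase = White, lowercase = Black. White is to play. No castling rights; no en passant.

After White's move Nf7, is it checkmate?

After Nf7: black king on h8; in check: yes, from the white knight on f7.
King squares — g7: attacked by Qg5; h7: attacked by Nf8; g8: attacked by Qg5.
Black has no legal moves → checkmate.

yes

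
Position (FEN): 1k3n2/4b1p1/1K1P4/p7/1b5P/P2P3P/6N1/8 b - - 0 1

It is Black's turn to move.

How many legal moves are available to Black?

Black to move; king on b8.
In check: no.
Legal moves: Nh7, Nd7+, Ng6, Ne6, Kc8, Ka8, Bd8+, Bf6, Bexd6, Bg5, Bxh4, Bbxd6, Bc5+, Bc3, Bxa3, Bd2, Be1, g6, a4, g5.
Count: 20.

20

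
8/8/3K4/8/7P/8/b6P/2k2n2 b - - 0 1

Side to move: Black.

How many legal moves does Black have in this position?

16

Black to move; king on c1.
In check: no.
Legal moves: Bg8, Bf7, Be6, Bd5, Bc4, Bb3, Bb1, Ng3, Ne3, Nxh2, Nd2, Kd2, Kc2, Kb2, Kd1, Kb1.
Count: 16.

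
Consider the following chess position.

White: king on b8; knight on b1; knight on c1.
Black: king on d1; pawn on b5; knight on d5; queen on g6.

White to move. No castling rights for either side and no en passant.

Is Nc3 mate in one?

After Nc3: black king on d1; in check: yes, from the white knight on c3.
Black has 5 legal replies: Kd2, Kc2, Ke1, Kxc1, Nxc3.
In check but a legal move exists → not checkmate.

no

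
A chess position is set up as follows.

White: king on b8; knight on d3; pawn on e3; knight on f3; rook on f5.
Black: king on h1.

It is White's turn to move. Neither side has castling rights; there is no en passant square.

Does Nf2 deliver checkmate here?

After Nf2: black king on h1; in check: yes, from the white knight on f2.
Black has 1 legal reply: Kg2.
In check but a legal move exists → not checkmate.

no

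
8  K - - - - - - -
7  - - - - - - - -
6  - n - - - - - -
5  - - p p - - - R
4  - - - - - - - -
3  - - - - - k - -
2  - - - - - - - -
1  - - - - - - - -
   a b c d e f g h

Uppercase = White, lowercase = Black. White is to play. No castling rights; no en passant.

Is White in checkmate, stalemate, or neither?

neither

White to move; white king on a8.
In check: yes, from the black knight on b6.
Legal moves for White: Kb8, Kb7, Ka7.
White is in check but has 3 legal moves → neither.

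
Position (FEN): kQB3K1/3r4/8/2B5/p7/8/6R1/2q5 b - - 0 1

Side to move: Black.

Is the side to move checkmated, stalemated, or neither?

neither

Black to move; black king on a8.
In check: yes, from the white queen on b8.
King squares — a7: attacked by Bc5; b7: attacked by Qb8; b8: available.
Legal moves for Black: Kxb8.
Black is in check but has 1 legal move → neither.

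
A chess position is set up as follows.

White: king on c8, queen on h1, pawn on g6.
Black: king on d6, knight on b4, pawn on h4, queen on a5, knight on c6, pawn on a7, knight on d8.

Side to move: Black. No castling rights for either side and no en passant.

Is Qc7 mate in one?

After Qc7: white king on c8; in check: yes, from the black queen on c7.
King squares — b7: attacked by Qc7; c7: attacked by Kd6; d7: attacked by Kd6; b8: attacked by Nc6; d8: attacked by Nc6.
White has no legal moves → checkmate.

yes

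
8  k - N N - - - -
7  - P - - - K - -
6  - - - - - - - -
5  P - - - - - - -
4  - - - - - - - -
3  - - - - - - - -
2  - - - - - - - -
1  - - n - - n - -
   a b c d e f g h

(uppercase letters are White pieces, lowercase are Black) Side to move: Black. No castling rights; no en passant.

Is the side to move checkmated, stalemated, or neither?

Black to move; black king on a8.
In check: yes, from the white pawn on b7.
King squares — a7: attacked by Nc8; b7: attacked by Nd8; b8: available.
Legal moves for Black: Kb8.
Black is in check but has 1 legal move → neither.

neither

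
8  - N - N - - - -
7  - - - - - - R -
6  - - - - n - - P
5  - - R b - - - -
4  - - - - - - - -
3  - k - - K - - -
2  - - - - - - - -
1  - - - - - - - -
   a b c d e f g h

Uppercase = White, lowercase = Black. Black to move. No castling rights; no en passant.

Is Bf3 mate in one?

no

After Bf3: white king on e3; in check: no.
White is not in check, so this cannot be checkmate.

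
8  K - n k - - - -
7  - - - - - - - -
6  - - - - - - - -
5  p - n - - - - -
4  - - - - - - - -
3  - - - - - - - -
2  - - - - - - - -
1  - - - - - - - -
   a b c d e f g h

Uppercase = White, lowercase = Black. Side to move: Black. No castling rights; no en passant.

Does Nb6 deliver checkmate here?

no

After Nb6: white king on a8; in check: yes, from the black knight on b6.
White has 2 legal replies: Kb8, Ka7.
In check but a legal move exists → not checkmate.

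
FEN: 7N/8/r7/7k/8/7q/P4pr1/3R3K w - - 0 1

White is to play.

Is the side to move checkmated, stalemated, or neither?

checkmate

White to move; white king on h1.
In check: yes, from the black queen on h3.
King squares — g1: attacked by Pf2; g2: attacked by Qh3; h2: attacked by Rg2.
Legal moves for White: none.
In check with no legal moves → checkmate.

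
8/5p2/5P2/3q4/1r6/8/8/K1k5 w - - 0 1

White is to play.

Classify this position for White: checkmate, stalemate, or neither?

stalemate

White to move; white king on a1.
In check: no.
King squares — b1: attacked by Kc1; a2: attacked by Qd5; b2: attacked by Kc1.
Legal moves for White: none.
Not in check and no legal moves → stalemate.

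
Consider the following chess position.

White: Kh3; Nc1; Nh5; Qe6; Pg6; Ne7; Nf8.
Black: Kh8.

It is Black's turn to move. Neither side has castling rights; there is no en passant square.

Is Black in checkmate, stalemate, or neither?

stalemate

Black to move; black king on h8.
In check: no.
King squares — g7: attacked by Nh5; h7: attacked by Pg6; g8: attacked by Qe6.
Legal moves for Black: none.
Not in check and no legal moves → stalemate.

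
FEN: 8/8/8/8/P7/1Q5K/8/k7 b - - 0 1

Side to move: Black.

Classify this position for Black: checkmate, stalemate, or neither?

Black to move; black king on a1.
In check: no.
King squares — b1: attacked by Qb3; a2: attacked by Qb3; b2: attacked by Qb3.
Legal moves for Black: none.
Not in check and no legal moves → stalemate.

stalemate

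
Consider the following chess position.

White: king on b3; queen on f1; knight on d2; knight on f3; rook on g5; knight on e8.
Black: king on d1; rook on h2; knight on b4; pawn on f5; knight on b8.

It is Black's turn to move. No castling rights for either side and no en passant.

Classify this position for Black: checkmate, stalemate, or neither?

Black to move; black king on d1.
In check: yes, from the white queen on f1.
King squares — c1: attacked by Qf1; e1: attacked by Qf1; c2: attacked by Kb3; d2: attacked by Nf3; e2: attacked by Qf1.
Legal moves for Black: none.
In check with no legal moves → checkmate.

checkmate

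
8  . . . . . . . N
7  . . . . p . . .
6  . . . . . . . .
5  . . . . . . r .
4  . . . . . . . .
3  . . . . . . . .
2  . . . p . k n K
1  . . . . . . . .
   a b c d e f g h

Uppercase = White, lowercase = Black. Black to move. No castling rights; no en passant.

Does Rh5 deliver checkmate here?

After Rh5: white king on h2; in check: yes, from the black rook on h5.
King squares — g1: attacked by Kf2; h1: attacked by Rh5; g2: attacked by Kf2; g3: attacked by Kf2; h3: attacked by Rh5.
White has no legal moves → checkmate.

yes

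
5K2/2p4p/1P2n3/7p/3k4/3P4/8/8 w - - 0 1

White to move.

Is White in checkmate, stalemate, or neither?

White to move; white king on f8.
In check: yes, from the black knight on e6.
Legal moves for White: Kg8, Ke8, Kf7, Ke7.
White is in check but has 4 legal moves → neither.

neither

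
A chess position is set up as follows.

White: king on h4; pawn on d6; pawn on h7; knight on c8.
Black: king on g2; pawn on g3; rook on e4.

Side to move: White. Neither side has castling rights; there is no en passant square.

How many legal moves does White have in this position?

White to move; king on h4.
In check: yes, from the black rook on e4.
Legal moves: Kh5, Kg5.
Count: 2.

2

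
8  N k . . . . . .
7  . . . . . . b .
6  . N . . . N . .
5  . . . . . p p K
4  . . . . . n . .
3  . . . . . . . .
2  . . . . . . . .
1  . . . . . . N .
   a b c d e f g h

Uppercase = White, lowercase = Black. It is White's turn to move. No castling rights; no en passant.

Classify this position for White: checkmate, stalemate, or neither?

White to move; white king on h5.
In check: yes, from the black knight on f4.
Legal moves for White: Kxg5.
White is in check but has 1 legal move → neither.

neither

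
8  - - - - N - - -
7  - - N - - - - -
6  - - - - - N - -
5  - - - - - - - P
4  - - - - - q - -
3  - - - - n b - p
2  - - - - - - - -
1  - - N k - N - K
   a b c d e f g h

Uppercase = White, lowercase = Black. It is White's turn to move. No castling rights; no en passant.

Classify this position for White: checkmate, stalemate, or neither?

White to move; white king on h1.
In check: yes, from the black bishop on f3.
Legal moves for White: Kg1.
White is in check but has 1 legal move → neither.

neither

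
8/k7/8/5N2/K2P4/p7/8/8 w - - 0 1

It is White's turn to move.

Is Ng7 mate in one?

After Ng7: black king on a7; in check: no.
Black is not in check, so this cannot be checkmate.

no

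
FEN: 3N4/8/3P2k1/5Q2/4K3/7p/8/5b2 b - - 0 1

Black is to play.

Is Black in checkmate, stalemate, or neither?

Black to move; black king on g6.
In check: yes, from the white queen on f5.
Legal moves for Black: Kg7, Kh6.
Black is in check but has 2 legal moves → neither.

neither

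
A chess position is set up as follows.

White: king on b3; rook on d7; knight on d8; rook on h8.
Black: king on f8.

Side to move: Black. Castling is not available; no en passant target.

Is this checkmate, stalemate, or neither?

checkmate

Black to move; black king on f8.
In check: yes, from the white rook on h8.
King squares — e7: attacked by Rd7; f7: attacked by Rd7; g7: attacked by Rd7; e8: attacked by Rh8; g8: attacked by Rh8.
Legal moves for Black: none.
In check with no legal moves → checkmate.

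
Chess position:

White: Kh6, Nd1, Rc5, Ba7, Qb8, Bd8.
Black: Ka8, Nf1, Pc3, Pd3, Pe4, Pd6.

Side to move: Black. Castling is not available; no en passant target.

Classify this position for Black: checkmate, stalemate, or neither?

Black to move; black king on a8.
In check: yes, from the white queen on b8.
King squares — a7: attacked by Qb8; b7: attacked by Qb8; b8: attacked by Ba7.
Legal moves for Black: none.
In check with no legal moves → checkmate.

checkmate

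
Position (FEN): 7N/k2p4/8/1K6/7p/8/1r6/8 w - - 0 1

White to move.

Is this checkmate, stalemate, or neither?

White to move; white king on b5.
In check: yes, from the black rook on b2.
King squares — a4: available; b4: attacked by Rb2; c4: available; a5: available; c5: available; a6: attacked by Ka7; b6: attacked by Rb2; c6: attacked by Pd7.
Legal moves for White: Kc5, Ka5, Kc4, Ka4.
White is in check but has 4 legal moves → neither.

neither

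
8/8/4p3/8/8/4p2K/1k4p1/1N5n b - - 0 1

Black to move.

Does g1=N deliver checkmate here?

no

After g1=N: white king on h3; in check: yes, from the black knight on g1.
White has 4 legal replies: Kh4, Kg4, Kh2, Kg2.
In check but a legal move exists → not checkmate.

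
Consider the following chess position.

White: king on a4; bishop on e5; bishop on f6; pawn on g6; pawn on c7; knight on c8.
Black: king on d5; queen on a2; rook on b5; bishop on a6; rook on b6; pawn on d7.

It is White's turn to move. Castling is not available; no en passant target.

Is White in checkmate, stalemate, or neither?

White to move; white king on a4.
In check: yes, from the black queen on a2.
King squares — a3: attacked by Qa2; b3: attacked by Qa2; b4: attacked by Rb5; a5: attacked by Qa2; b5: attacked by Ba6.
Legal moves for White: none.
In check with no legal moves → checkmate.

checkmate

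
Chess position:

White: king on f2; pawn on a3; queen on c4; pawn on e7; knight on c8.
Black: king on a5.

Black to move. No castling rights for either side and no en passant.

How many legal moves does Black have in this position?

0

Black to move; king on a5.
In check: no.
Legal moves: none.
Count: 0.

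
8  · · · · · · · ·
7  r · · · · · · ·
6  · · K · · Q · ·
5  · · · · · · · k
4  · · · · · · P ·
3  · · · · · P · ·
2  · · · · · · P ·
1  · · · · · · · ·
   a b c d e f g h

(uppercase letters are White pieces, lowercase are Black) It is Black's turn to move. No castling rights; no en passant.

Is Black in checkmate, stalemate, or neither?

Black to move; black king on h5.
In check: yes, from the white pawn on g4.
King squares — g4: attacked by Pf3; h4: attacked by Qf6; g5: attacked by Qf6; g6: attacked by Qf6; h6: attacked by Qf6.
Legal moves for Black: none.
In check with no legal moves → checkmate.

checkmate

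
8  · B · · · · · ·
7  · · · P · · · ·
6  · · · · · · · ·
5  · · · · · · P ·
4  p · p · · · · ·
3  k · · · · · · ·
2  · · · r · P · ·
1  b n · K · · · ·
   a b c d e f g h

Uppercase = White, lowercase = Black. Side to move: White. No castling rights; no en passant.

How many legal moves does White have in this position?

2

White to move; king on d1.
In check: yes, from the black rook on d2.
Legal moves: Ke1, Kc1.
Count: 2.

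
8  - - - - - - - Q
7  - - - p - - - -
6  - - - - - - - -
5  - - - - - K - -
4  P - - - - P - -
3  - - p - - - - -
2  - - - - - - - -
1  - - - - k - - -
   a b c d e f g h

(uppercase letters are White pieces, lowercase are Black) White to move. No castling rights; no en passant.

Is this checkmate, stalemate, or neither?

White to move; white king on f5.
In check: no.
Legal moves for White include: Qg8, Qf8, Qe8+, Qd8, Qc8, Qb8, Qa8, Qh7, Qg7, Qh6, Qf6, Qh5, Qe5+, Qh4+, Qd4, Qh3, Qxc3+, Qh2, ... (list truncated; more exist).
White has legal moves and is not in check → neither.

neither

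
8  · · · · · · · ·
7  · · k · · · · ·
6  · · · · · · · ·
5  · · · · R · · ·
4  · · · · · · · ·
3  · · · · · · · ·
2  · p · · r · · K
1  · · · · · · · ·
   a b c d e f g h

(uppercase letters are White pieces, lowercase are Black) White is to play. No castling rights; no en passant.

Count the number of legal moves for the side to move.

5

White to move; king on h2.
In check: yes, from the black rook on e2.
Legal moves: Kh3, Kg3, Kh1, Kg1, Rxe2.
Count: 5.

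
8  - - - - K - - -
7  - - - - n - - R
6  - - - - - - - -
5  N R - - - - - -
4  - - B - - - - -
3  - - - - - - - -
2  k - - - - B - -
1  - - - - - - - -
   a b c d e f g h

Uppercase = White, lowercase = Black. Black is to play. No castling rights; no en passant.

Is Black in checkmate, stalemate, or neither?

Black to move; black king on a2.
In check: yes, from the white bishop on c4.
Legal moves for Black: Ka3, Ka1.
Black is in check but has 2 legal moves → neither.

neither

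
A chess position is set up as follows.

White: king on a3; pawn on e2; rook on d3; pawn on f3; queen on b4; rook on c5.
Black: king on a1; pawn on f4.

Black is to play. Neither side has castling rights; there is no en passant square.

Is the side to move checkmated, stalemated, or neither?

stalemate

Black to move; black king on a1.
In check: no.
King squares — b1: attacked by Qb4; a2: attacked by Ka3; b2: attacked by Ka3.
Legal moves for Black: none.
Not in check and no legal moves → stalemate.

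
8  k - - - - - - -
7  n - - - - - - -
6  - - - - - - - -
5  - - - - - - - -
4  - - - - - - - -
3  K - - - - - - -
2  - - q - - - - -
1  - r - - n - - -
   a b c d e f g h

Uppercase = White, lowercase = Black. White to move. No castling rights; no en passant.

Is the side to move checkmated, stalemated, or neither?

White to move; white king on a3.
In check: no.
King squares — a2: attacked by Qc2; b2: attacked by Rb1; b3: attacked by Rb1; a4: attacked by Qc2; b4: attacked by Rb1.
Legal moves for White: none.
Not in check and no legal moves → stalemate.

stalemate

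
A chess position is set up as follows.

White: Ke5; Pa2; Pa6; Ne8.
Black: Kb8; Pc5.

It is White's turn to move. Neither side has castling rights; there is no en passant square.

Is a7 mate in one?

no

After a7: black king on b8; in check: yes, from the white pawn on a7.
Black has 4 legal replies: Kc8, Ka8, Kb7, Kxa7.
In check but a legal move exists → not checkmate.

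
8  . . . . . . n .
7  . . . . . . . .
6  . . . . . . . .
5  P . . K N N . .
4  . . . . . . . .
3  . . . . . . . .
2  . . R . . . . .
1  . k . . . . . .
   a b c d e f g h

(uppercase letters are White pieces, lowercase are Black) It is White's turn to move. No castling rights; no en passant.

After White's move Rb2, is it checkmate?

no

After Rb2: black king on b1; in check: yes, from the white rook on b2.
Black has 3 legal replies: Kxb2, Kc1, Ka1.
In check but a legal move exists → not checkmate.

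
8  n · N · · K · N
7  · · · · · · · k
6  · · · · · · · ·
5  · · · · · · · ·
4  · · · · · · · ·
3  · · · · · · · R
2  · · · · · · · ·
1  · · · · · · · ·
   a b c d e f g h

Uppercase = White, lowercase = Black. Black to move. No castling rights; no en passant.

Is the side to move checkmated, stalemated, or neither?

checkmate

Black to move; black king on h7.
In check: yes, from the white rook on h3.
King squares — g6: attacked by Nh8; h6: attacked by Rh3; g7: attacked by Kf8; g8: attacked by Kf8; h8: attacked by Rh3.
Legal moves for Black: none.
In check with no legal moves → checkmate.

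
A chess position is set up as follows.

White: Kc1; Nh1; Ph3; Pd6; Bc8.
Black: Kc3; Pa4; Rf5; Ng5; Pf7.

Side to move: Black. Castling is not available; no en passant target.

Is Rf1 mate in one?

After Rf1: white king on c1; in check: yes, from the black rook on f1.
King squares — b1: attacked by Rf1; d1: attacked by Rf1; b2: attacked by Kc3; c2: attacked by Kc3; d2: attacked by Kc3.
White has no legal moves → checkmate.

yes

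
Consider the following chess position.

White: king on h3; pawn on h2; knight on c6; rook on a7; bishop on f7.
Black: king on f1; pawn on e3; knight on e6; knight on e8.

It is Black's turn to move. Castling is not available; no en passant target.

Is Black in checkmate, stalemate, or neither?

Black to move; black king on f1.
In check: no.
Legal moves for Black: N8g7, N8c7, Nf6, Nd6, Nf8, Nd8, N6g7, N6c7, Ng5+, Nc5, Nf4+, Nd4, Kf2, Ke2, Kg1, Ke1, e2.
Black has 17 legal moves and is not in check → neither.

neither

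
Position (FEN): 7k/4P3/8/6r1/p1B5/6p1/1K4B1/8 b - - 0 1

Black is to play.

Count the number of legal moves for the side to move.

14

Black to move; king on h8.
In check: no.
Legal moves: Kh7, Kg7, Rg8, Rg7, Rg6, Rh5, Rf5, Re5, Rd5, Rc5, Rb5+, Ra5, Rg4, a3+.
Count: 14.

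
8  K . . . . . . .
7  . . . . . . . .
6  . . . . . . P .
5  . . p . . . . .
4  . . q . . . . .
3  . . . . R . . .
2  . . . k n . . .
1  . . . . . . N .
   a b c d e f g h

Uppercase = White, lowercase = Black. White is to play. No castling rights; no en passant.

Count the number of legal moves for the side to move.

White to move; king on a8.
In check: no.
Legal moves: Kb8, Kb7, Ka7, Re8, Re7, Re6, Re5, Re4, Rh3, Rg3, Rf3, Rd3+, Rc3, Rb3, Ra3, Rxe2+, Nh3, Nf3+, Nxe2, g7.
Count: 20.

20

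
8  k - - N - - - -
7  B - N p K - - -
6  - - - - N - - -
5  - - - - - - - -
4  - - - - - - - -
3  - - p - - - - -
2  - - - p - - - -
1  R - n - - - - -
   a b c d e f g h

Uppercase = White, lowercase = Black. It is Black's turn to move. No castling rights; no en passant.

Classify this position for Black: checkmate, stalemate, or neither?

Black to move; black king on a8.
In check: yes, from the white knight on c7.
King squares — a7: attacked by Ra1; b7: attacked by Nd8; b8: attacked by Ba7.
Legal moves for Black: none.
In check with no legal moves → checkmate.

checkmate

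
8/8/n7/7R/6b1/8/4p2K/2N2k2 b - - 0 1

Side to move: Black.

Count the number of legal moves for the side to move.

17

Black to move; king on f1.
In check: no.
Legal moves: Nb8, Nc7, Nc5, Nb4, Bc8, Bd7, Be6, Bxh5, Bf5, Bh3, Bf3, Kf2, Ke1, e1=Q, e1=R, e1=B, e1=N.
Count: 17.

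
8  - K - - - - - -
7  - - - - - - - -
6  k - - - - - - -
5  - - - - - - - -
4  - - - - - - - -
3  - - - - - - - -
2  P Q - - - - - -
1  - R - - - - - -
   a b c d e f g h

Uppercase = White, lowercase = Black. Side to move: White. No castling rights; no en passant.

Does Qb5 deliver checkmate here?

After Qb5: black king on a6; in check: yes, from the white queen on b5.
King squares — a5: attacked by Qb5; b5: attacked by Rb1; b6: attacked by Qb5; a7: attacked by Kb8; b7: attacked by Qb5.
Black has no legal moves → checkmate.

yes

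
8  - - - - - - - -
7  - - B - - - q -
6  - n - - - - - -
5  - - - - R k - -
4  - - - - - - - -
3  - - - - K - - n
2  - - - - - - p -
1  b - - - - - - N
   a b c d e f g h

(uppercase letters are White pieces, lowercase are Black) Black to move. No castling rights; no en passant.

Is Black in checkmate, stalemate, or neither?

Black to move; black king on f5.
In check: yes, from the white rook on e5.
King squares — e4: attacked by Ke3; f4: attacked by Ke3; g4: available; e5: attacked by Bc7; g5: attacked by Re5; e6: attacked by Re5; f6: available; g6: available.
Legal moves for Black: Kg6, Kf6, Kg4, Qxe5+, Bxe5.
Black is in check but has 5 legal moves → neither.

neither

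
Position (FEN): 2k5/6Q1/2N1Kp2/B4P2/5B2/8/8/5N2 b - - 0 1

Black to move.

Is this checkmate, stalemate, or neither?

stalemate

Black to move; black king on c8.
In check: no.
King squares — b7: attacked by Qg7; c7: attacked by Bf4; d7: attacked by Ke6; b8: attacked by Bf4; d8: attacked by Ba5.
Legal moves for Black: none.
Not in check and no legal moves → stalemate.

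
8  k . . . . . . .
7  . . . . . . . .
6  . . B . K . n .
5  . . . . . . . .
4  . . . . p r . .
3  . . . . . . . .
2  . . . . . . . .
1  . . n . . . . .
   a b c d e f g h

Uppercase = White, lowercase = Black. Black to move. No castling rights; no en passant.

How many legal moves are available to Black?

2

Black to move; king on a8.
In check: yes, from the white bishop on c6.
Legal moves: Kb8, Ka7.
Count: 2.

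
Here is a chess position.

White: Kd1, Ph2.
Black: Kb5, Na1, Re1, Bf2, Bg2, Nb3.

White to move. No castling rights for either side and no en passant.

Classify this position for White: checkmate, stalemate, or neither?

White to move; white king on d1.
In check: yes, from the black rook on e1.
King squares — c1: attacked by Re1; e1: attacked by Bf2; c2: attacked by Na1; d2: attacked by Nb3; e2: attacked by Re1.
Legal moves for White: none.
In check with no legal moves → checkmate.

checkmate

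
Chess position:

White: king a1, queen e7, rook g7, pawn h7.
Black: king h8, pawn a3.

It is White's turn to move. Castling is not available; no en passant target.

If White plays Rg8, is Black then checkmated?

After Rg8: black king on h8; in check: yes, from the white rook on g8.
King squares — g7: attacked by Qe7; h7: attacked by Qe7; g8: attacked by Ph7.
Black has no legal moves → checkmate.

yes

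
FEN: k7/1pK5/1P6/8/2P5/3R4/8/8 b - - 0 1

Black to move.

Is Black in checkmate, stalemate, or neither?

stalemate

Black to move; black king on a8.
In check: no.
King squares — a7: attacked by Pb6; b7: own pawn; b8: attacked by Kc7.
Legal moves for Black: none.
Not in check and no legal moves → stalemate.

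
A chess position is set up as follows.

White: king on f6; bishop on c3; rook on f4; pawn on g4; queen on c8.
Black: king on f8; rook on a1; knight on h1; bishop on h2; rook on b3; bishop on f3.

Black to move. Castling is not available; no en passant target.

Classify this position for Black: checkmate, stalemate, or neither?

checkmate

Black to move; black king on f8.
In check: yes, from the white queen on c8.
King squares — e7: attacked by Kf6; f7: attacked by Kf6; g7: attacked by Kf6; e8: attacked by Qc8; g8: attacked by Qc8.
Legal moves for Black: none.
In check with no legal moves → checkmate.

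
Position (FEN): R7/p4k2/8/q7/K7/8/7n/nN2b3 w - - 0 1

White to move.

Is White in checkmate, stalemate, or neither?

checkmate

White to move; white king on a4.
In check: yes, from the black queen on a5.
King squares — a3: attacked by Qa5; b3: attacked by Na1; b4: attacked by Be1; a5: attacked by Be1; b5: attacked by Qa5.
Legal moves for White: none.
In check with no legal moves → checkmate.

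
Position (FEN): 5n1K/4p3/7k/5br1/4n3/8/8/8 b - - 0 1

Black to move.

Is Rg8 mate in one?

no

After Rg8: white king on h8; in check: yes, from the black rook on g8.
White has 1 legal reply: Kxg8.
In check but a legal move exists → not checkmate.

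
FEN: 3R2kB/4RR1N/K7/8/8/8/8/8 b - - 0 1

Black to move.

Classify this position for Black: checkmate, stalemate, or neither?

Black to move; black king on g8.
In check: yes, from the white rook on d8.
King squares — f7: attacked by Re7; g7: attacked by Rf7; h7: attacked by Rf7; f8: attacked by Rf7; h8: attacked by Rd8.
Legal moves for Black: none.
In check with no legal moves → checkmate.

checkmate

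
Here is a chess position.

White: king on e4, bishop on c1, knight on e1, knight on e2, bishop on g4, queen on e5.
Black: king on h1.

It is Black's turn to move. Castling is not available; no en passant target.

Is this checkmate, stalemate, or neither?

Black to move; black king on h1.
In check: no.
King squares — g1: attacked by Ne2; g2: attacked by Ne1; h2: attacked by Qe5.
Legal moves for Black: none.
Not in check and no legal moves → stalemate.

stalemate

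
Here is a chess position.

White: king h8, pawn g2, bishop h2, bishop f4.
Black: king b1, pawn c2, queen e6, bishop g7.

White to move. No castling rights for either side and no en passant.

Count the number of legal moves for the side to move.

White to move; king on h8.
In check: yes, from the black bishop on g7.
Legal moves: Kh7, Kxg7.
Count: 2.

2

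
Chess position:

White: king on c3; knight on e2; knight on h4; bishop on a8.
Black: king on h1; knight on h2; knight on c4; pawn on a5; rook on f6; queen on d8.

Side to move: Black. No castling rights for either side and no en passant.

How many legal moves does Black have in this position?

5

Black to move; king on h1.
In check: yes, from the white bishop on a8.
Legal moves: Qxa8, Qd5, Rc6, Rf3+, Nf3.
Count: 5.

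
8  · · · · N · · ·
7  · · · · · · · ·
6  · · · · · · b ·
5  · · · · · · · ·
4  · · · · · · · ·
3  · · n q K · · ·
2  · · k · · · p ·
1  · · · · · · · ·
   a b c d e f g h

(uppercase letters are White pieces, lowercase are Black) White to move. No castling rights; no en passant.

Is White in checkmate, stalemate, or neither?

neither

White to move; white king on e3.
In check: yes, from the black queen on d3.
King squares — d2: attacked by Kc2; e2: attacked by Nc3; f2: available; d3: attacked by Kc2; f3: attacked by Qd3; d4: attacked by Qd3; e4: attacked by Nc3; f4: available.
Legal moves for White: Kf4, Kf2.
White is in check but has 2 legal moves → neither.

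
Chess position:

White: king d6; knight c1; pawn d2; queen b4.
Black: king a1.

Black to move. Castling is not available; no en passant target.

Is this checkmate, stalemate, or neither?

stalemate

Black to move; black king on a1.
In check: no.
King squares — b1: attacked by Qb4; a2: attacked by Nc1; b2: attacked by Qb4.
Legal moves for Black: none.
Not in check and no legal moves → stalemate.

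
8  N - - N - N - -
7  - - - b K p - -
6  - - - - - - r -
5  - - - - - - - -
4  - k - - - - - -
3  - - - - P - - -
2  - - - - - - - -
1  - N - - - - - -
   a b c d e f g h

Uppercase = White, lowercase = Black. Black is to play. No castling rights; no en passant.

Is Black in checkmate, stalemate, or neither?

neither

Black to move; black king on b4.
In check: no.
Legal moves for Black include: Be8, Bc8, Be6, Bc6, Bf5, Bb5, Bg4, Ba4, Bh3, Rg8, Rg7, Rh6, Rf6, Re6+, Rd6, Rc6, Rb6, Ra6, ... (list truncated; more exist).
Black has legal moves and is not in check → neither.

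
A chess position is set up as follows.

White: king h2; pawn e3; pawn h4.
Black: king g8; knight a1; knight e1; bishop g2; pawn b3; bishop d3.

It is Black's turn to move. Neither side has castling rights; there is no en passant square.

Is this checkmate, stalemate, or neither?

Black to move; black king on g8.
In check: no.
Legal moves for Black include: Kh8, Kf8, Kh7, Kg7, Kf7, Bh7, Bg6, Ba6, Bf5, Bb5, Bde4, Bc4, Be2, Bc2, Bdf1, Bb1, Ba8, Bb7, ... (list truncated; more exist).
Black has legal moves and is not in check → neither.

neither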